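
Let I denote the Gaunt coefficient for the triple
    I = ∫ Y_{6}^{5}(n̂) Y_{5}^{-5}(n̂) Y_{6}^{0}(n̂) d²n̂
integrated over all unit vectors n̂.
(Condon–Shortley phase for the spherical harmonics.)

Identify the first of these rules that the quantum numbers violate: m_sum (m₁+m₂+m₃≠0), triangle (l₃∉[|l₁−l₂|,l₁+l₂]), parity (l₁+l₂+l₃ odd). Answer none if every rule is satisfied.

azimuthal sum: 5 − 5 + 0 = 0  ✓
1 ≤ 6 ≤ 11 (triangle on l)  ✓
L = 6 + 5 + 6 = 17 (odd)  ✗

parity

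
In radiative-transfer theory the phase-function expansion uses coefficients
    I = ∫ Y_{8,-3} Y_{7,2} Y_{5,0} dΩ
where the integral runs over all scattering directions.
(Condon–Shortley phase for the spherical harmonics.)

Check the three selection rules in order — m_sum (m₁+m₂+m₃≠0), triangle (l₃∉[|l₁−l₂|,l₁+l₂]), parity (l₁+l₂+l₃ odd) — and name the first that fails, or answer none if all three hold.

m_sum

Σmᵢ = -1  ✗
l₃∈[|l₁−l₂|,l₁+l₂]=[1,15], have l₃=5
Σlᵢ = 20 ⇒ even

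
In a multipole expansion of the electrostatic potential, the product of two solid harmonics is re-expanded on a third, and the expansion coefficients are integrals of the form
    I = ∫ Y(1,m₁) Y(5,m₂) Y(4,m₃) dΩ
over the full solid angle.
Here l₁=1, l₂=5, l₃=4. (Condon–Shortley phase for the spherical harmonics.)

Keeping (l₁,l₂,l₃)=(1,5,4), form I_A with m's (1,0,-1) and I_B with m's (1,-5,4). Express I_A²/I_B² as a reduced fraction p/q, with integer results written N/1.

Shared (l₁,l₂,l₃)=(1,5,4): N and (l;000)² cancel in I_A²/I_B².
A: Δ = 2!·0!·8!/11! = 1/495; Racah Σ t=0..0: t=0:+1/1440 = 1/1440; ⇒ 3j(1 5 4; 1 0 -1)² = 2/99, sgn -1
B: Δ = 2!·0!·8!/11! = 1/495; Racah Σ t=0..0: t=0:+1/80640 = 1/80640; ⇒ 3j(1 5 4; 1 -5 4)² = 1/11, sgn +1
I_A²/I_B² = (2/99)/(1/11) = 2/9

2/9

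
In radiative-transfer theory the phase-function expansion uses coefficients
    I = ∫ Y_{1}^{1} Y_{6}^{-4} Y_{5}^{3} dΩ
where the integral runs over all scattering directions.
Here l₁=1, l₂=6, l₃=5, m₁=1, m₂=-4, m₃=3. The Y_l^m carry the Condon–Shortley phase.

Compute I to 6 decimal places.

Rules hold: Σm=0, L=12 even, 5≤5≤7.
N = 3·13·11 = 429
Δ = 2!·0!·10!/13! = 1/858
Racah Σ t=1..1: t=1:−1/14400 = -1/14400
⇒ 3j(1 6 5; 0 0 0)² = 6/143, sgn +1
Racah Σ t=0..0: t=0:+1/161280 = 1/161280
⇒ 3j(1 6 5; 1 -4 3)² = 15/286, sgn +1
4πI² = N·(3j₀)²·(3jₘ)² = 135/143
I = +1·√(0.944056/4π) = 0.27409047

0.274090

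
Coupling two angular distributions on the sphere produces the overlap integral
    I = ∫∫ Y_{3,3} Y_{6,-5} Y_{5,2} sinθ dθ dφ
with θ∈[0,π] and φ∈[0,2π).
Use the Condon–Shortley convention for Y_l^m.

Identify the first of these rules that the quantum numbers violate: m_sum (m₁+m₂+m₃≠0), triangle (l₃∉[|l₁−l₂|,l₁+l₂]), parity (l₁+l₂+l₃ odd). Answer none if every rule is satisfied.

Σmᵢ = 0  ✓
l₃∈[|l₁−l₂|,l₁+l₂]=[3,9], have l₃=5  ✓
Σlᵢ = 14 ⇒ even  ✓

none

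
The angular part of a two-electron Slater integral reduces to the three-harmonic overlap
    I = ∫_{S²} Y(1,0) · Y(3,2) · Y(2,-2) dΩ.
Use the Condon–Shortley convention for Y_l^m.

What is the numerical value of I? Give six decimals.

Rules hold: Σm=0, L=6 even, 2≤2≤4.
N = 3·7·5 = 105
Δ = 2!·0!·4!/7! = 1/105
Racah Σ t=1..1: t=1:−1/4 = -1/4
⇒ 3j(1 3 2; 0 0 0)² = 3/35, sgn -1
Racah Σ t=1..1: t=1:−1/24 = -1/24
⇒ 3j(1 3 2; 0 2 -2)² = 1/21, sgn -1
4πI² = N·(3j₀)²·(3jₘ)² = 3/7
I = +1·√(0.428571/4π) = 0.18467439

0.184674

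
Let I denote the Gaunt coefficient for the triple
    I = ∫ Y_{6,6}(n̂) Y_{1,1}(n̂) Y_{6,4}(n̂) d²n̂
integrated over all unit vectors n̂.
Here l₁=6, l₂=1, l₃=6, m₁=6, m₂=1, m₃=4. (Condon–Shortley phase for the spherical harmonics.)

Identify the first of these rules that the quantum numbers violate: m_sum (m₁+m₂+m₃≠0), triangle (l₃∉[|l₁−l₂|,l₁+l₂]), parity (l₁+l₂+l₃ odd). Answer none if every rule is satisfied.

m_sum

azimuthal sum: 6 + 1 + 4 = 11  ✗
5 ≤ 6 ≤ 7 (triangle on l)
L = 6 + 1 + 6 = 13 (odd)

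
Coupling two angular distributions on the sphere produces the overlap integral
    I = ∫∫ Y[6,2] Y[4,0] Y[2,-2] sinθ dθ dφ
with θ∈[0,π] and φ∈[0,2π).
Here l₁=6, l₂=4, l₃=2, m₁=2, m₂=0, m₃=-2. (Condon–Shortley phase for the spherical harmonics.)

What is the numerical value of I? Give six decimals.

Rules hold: Σm=0, L=12 even, 2≤2≤10.
N = 13·9·5 = 585
Δ = 8!·4!·0!/13! = 1/6435
Racah Σ t=4..4: t=4:+1/2304 = 1/2304
⇒ 3j(6 4 2; 0 0 0)² = 5/143, sgn +1
Racah Σ t=4..4: t=4:+1/13824 = 1/13824
⇒ 3j(6 4 2; 2 0 -2)² = 14/1287, sgn +1
4πI² = N·(3j₀)²·(3jₘ)² = 350/1573
I = +1·√(0.222505/4π) = 0.13306527

0.133065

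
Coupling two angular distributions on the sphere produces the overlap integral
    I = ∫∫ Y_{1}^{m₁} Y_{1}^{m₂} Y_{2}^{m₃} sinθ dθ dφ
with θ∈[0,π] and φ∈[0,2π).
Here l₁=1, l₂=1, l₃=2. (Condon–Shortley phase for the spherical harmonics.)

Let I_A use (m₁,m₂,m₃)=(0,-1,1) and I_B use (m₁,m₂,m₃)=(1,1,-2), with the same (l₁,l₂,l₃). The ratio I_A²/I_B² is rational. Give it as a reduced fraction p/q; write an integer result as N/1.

1/2

l's match ⇒ only the (l;m) 3-j factors differ between A and B.
A: triangle coeff Δ(1,1,2) = 1/30; Σ_t [0,0]: t=0:+1/2 = 1/2; (3j)²=1/10 [(1 1 2; 0 -1 1)], sign=-1
B: triangle coeff Δ(1,1,2) = 1/30; Σ_t [0,0]: t=0:+1/4 = 1/4; (3j)²=1/5 [(1 1 2; 1 1 -2)], sign=+1
I_A²/I_B² = (1/10)/(1/5) = 1/2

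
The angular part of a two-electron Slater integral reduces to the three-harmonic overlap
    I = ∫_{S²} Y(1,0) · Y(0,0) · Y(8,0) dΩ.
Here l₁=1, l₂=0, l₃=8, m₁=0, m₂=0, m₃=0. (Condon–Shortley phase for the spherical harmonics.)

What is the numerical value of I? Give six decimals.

|1−0|≤8≤1+0 violated ⇒ I = 0

0.000000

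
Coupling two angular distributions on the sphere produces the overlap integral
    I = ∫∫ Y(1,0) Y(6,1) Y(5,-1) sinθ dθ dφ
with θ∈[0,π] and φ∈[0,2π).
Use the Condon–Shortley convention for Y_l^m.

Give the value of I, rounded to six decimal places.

-0.241725

Checks pass: Σm=0; 12 even; l₃=5∈[5,7].
(2·1+1)(2·6+1)(2·5+1) = 429
Δ: 2! 0! 10! / 13! → 1/858
sum: t=1:−1/14400 = -1/14400
3j²(1 6 5; 0 0 0) = Δ·Π!·Σ² = 6/143  (sign +1)
sum: t=1:−1/17280 = -1/17280
3j²(1 6 5; 0 1 -1) = Δ·Π!·Σ² = 35/858  (sign -1)
combine: 4πI² = 429·6/143·35/858 = 105/143
take √, sign -1: I = -0.24172507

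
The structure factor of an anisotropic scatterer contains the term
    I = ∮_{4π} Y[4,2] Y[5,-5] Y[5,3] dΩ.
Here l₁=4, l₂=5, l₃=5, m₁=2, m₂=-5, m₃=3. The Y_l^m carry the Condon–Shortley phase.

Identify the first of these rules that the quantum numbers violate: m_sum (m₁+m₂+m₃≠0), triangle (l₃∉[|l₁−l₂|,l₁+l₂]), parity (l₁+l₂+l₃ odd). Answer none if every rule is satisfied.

Σmᵢ = 0  ✓
l₃∈[|l₁−l₂|,l₁+l₂]=[1,9], have l₃=5  ✓
Σlᵢ = 14 ⇒ even  ✓

none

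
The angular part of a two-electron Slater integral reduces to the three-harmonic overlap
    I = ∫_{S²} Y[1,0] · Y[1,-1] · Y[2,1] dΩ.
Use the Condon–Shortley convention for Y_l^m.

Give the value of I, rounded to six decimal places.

Checks pass: Σm=0; 4 even; l₃=2∈[0,2].
(2·1+1)(2·1+1)(2·2+1) = 45
Δ: 0! 2! 2! / 5! → 1/30
sum: t=0:+1/1 = 1/1
3j²(1 1 2; 0 0 0) = Δ·Π!·Σ² = 2/15  (sign +1)
sum: t=0:+1/2 = 1/2
3j²(1 1 2; 0 -1 1) = Δ·Π!·Σ² = 1/10  (sign -1)
combine: 4πI² = 45·2/15·1/10 = 3/5
take √, sign -1: I = -0.21850969

-0.218510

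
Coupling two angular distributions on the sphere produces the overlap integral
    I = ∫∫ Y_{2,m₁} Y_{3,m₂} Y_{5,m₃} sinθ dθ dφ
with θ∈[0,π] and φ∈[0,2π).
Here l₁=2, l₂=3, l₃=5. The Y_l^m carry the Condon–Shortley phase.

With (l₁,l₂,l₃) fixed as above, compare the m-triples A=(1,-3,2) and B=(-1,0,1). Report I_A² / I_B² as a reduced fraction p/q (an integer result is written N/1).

Same 2,3,5: normalisation and zero-m 3j drop out of the ratio.
A: Δ: 0! 4! 6! / 11! → 1/2310; sum: t=0:+1/4320 = 1/4320; 3j²(2 3 5; 1 -3 2) = Δ·Π!·Σ² = 1/330  (sign -1)
B: Δ: 0! 4! 6! / 11! → 1/2310; sum: t=0:+1/216 = 1/216; 3j²(2 3 5; -1 0 1) = Δ·Π!·Σ² = 8/231  (sign +1)
I_A²/I_B² = (1/330)/(8/231) = 7/80

7/80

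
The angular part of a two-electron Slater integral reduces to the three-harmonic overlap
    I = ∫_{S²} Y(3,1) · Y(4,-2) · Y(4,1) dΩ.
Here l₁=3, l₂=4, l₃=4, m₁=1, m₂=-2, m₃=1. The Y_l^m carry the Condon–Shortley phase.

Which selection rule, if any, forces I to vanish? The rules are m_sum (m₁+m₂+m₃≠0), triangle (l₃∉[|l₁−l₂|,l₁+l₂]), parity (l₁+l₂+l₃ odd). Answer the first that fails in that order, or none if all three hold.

parity

azimuthal sum: 1 − 2 + 1 = 0  ✓
1 ≤ 4 ≤ 7 (triangle on l)  ✓
L = 3 + 4 + 4 = 11 (odd)  ✗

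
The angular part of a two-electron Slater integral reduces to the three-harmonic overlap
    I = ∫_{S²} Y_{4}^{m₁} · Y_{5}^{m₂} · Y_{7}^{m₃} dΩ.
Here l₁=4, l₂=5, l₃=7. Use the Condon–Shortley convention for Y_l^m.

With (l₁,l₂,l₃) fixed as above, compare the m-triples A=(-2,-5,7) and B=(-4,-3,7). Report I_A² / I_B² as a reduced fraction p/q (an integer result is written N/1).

l's match ⇒ only the (l;m) 3-j factors differ between A and B.
A: triangle coeff Δ(4,5,7) = 1/6126120; Σ_t [0,0]: t=0:+1/58060800 = 1/58060800; (3j)²=3/136 [(4 5 7; -2 -5 7)], sign=+1
B: triangle coeff Δ(4,5,7) = 1/6126120; Σ_t [2,2]: t=2:+1/58060800 = 1/58060800; (3j)²=7/510 [(4 5 7; -4 -3 7)], sign=+1
I_A²/I_B² = (3/136)/(7/510) = 45/28

45/28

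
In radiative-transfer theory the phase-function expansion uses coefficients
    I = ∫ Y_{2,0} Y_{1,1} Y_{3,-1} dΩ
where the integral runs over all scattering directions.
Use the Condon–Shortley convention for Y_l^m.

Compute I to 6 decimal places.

-0.202301

Rules hold: Σm=0, L=6 even, 1≤3≤3.
N = 5·3·7 = 105
Δ = 0!·4!·2!/7! = 1/105
Racah Σ t=0..0: t=0:+1/4 = 1/4
⇒ 3j(2 1 3; 0 0 0)² = 3/35, sgn -1
Racah Σ t=0..0: t=0:+1/8 = 1/8
⇒ 3j(2 1 3; 0 1 -1)² = 2/35, sgn +1
4πI² = N·(3j₀)²·(3jₘ)² = 18/35
I = -1·√(0.514286/4π) = -0.20230066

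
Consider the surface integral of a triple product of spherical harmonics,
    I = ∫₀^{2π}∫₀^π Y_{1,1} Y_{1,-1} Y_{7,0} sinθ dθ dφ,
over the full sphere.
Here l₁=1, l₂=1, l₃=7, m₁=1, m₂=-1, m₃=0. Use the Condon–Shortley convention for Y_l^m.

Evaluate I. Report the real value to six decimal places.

triangle: need 0≤l₃≤2, have 7; I=0

0.000000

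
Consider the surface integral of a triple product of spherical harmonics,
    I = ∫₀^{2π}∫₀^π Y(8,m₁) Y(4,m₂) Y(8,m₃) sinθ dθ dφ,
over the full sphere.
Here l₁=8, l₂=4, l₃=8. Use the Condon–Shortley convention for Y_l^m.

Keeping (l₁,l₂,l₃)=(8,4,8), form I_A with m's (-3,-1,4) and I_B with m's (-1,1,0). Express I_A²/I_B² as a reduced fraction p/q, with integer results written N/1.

Shared (l₁,l₂,l₃)=(8,4,8): N and (l;000)² cancel in I_A²/I_B².
A: Δ = 4!·12!·4!/21! = 1/185175900; Racah Σ t=0..3: t=0:+1/5748019200 t=1:−1/174182400 t=2:+1/52254720 t=3:−1/139345920 = 7/1094860800; ⇒ 3j(8 4 8; -3 -1 4)² = 147/16796, sgn +1
B: Δ = 4!·12!·4!/21! = 1/185175900; Racah Σ t=1..4: t=1:−1/139345920 t=2:+1/14515200 t=3:−1/12441600 t=4:+1/87091200 = -1/139345920; ⇒ 3j(8 4 8; -1 1 0)² = 5/8398, sgn -1
I_A²/I_B² = (147/16796)/(5/8398) = 147/10

147/10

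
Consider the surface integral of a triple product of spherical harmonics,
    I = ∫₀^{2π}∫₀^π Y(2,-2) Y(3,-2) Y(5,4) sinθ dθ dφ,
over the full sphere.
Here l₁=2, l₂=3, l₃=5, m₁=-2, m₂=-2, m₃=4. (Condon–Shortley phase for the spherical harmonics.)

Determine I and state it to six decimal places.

m-sum 0 ✓  L=10 even ✓  1≤5≤5 ✓
Π(2lᵢ+1) = 5×7×11 = 385
triangle coeff Δ(2,3,5) = 1/2310
Σ_t [0,0]: t=0:+1/144 = 1/144
(3j)²=10/231 [(2 3 5; 0 0 0)], sign=-1
Σ_t [0,0]: t=0:+1/2880 = 1/2880
(3j)²=3/55 [(2 3 5; -2 -2 4)], sign=-1
⇒ 4πI² = 10/11
I = (+1)√(10/11/(4π)) = 0.26896683

0.268967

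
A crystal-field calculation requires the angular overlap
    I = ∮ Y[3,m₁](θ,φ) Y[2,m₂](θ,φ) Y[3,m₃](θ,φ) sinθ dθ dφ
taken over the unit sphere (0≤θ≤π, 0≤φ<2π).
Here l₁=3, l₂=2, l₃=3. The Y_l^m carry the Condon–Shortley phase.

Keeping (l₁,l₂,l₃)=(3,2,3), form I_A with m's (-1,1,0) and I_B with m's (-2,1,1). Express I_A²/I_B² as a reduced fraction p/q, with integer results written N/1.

2/15

Same 3,2,3: normalisation and zero-m 3j drop out of the ratio.
A: Δ: 2! 4! 2! / 9! → 1/3780; sum: t=1:−1/12 t=2:+1/8 = 1/24; 3j²(3 2 3; -1 1 0) = Δ·Π!·Σ² = 1/210  (sign -1)
B: Δ: 2! 4! 2! / 9! → 1/3780; sum: t=1:−1/48 t=2:+1/12 = 1/16; 3j²(3 2 3; -2 1 1) = Δ·Π!·Σ² = 1/28  (sign +1)
I_A²/I_B² = (1/210)/(1/28) = 2/15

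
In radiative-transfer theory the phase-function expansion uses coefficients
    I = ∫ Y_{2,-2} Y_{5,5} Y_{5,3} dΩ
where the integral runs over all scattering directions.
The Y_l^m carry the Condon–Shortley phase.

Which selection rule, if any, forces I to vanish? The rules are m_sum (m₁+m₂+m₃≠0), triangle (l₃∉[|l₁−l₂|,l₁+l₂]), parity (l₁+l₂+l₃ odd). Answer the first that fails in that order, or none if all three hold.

m_sum

m₁+m₂+m₃ = -2 + 5 + 3 = 6  ✗
triangle: |2−5|=3 ≤ l₃=5 ≤ 2+5=7
parity: l₁+l₂+l₃ = 12 is even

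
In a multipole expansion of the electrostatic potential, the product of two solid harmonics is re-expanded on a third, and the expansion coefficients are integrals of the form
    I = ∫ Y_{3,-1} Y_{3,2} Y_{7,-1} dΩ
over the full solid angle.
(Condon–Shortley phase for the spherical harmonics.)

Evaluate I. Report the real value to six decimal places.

triangle: need 0≤l₃≤6, have 7; I=0

0.000000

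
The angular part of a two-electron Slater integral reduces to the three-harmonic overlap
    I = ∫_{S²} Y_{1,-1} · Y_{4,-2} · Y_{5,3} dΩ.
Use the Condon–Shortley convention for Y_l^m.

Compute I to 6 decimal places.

Rules hold: Σm=0, L=10 even, 3≤5≤5.
N = 3·9·11 = 297
Δ = 0!·2!·8!/11! = 1/495
Racah Σ t=0..0: t=0:+1/576 = 1/576
⇒ 3j(1 4 5; 0 0 0)² = 5/99, sgn -1
Racah Σ t=0..0: t=0:+1/2880 = 1/2880
⇒ 3j(1 4 5; -1 -2 3)² = 28/495, sgn +1
4πI² = N·(3j₀)²·(3jₘ)² = 28/33
I = -1·√(0.848485/4π) = -0.25984664

-0.259847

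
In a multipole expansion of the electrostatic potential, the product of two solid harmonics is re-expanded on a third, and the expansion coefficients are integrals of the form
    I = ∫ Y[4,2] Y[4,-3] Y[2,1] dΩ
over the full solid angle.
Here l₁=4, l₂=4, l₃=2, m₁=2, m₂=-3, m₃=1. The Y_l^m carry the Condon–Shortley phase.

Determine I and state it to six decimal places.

-0.187702

Checks pass: Σm=0; 10 even; l₃=2∈[0,8].
(2·4+1)(2·4+1)(2·2+1) = 405
Δ: 6! 2! 2! / 11! → 1/13860
sum: t=2:+1/192 t=3:−1/36 t=4:+1/192 = -5/288
3j²(4 4 2; 0 0 0) = Δ·Π!·Σ² = 20/693  (sign -1)
sum: t=0:+1/1440 t=1:−1/240 = -1/288
3j²(4 4 2; 2 -3 1) = Δ·Π!·Σ² = 5/132  (sign +1)
combine: 4πI² = 405·20/693·5/132 = 375/847
take √, sign -1: I = -0.18770204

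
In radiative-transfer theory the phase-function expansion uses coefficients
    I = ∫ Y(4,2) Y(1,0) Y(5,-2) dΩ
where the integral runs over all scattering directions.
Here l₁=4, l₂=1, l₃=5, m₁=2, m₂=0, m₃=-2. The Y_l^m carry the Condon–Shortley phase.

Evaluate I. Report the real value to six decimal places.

Rules hold: Σm=0, L=10 even, 3≤5≤5.
N = 9·3·11 = 297
Δ = 0!·8!·2!/11! = 1/495
Racah Σ t=0..0: t=0:+1/576 = 1/576
⇒ 3j(4 1 5; 0 0 0)² = 5/99, sgn -1
Racah Σ t=0..0: t=0:+1/1440 = 1/1440
⇒ 3j(4 1 5; 2 0 -2)² = 7/165, sgn -1
4πI² = N·(3j₀)²·(3jₘ)² = 7/11
I = +1·√(0.636364/4π) = 0.22503380

0.225034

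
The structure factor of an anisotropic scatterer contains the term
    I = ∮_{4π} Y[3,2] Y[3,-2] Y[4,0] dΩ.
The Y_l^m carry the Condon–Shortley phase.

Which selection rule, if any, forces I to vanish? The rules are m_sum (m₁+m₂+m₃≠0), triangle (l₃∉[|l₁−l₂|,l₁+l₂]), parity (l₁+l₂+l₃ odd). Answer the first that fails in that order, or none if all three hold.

Σmᵢ = 0  ✓
l₃∈[|l₁−l₂|,l₁+l₂]=[0,6], have l₃=4  ✓
Σlᵢ = 10 ⇒ even  ✓

none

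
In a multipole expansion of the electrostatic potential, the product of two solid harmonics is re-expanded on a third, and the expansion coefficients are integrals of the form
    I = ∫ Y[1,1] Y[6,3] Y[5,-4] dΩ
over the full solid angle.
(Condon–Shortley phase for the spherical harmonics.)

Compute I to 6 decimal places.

-0.070770

Checks pass: Σm=0; 12 even; l₃=5∈[5,7].
(2·1+1)(2·6+1)(2·5+1) = 429
Δ: 2! 0! 10! / 13! → 1/858
sum: t=1:−1/14400 = -1/14400
3j²(1 6 5; 0 0 0) = Δ·Π!·Σ² = 6/143  (sign +1)
sum: t=0:+1/725760 = 1/725760
3j²(1 6 5; 1 3 -4) = Δ·Π!·Σ² = 1/286  (sign -1)
combine: 4πI² = 429·6/143·1/286 = 9/143
take √, sign -1: I = -0.07076985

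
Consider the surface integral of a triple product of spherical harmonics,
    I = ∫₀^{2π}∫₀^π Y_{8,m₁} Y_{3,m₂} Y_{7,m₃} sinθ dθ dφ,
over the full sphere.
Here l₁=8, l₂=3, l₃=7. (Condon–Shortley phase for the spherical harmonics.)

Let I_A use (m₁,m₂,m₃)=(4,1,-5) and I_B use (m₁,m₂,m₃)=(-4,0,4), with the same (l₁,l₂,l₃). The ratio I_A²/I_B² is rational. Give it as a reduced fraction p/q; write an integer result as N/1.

Shared (l₁,l₂,l₃)=(8,3,7): N and (l;000)² cancel in I_A²/I_B².
A: Δ = 4!·12!·2!/19! = 1/5290740; Racah Σ t=2..4: t=2:+1/58060800 t=3:−1/239500800 t=4:+1/22992076800 = 43/3284582400; ⇒ 3j(8 3 7; 4 1 -5)² = 12943/755820, sgn +1
B: Δ = 4!·12!·2!/19! = 1/5290740; Racah Σ t=1..3: t=1:−1/479001600 t=2:+1/29030400 t=3:−1/26127360 = -17/2874009600; ⇒ 3j(8 3 7; -4 0 4)² = 17/25935, sgn +1
I_A²/I_B² = (12943/755820)/(17/25935) = 90601/3468

90601/3468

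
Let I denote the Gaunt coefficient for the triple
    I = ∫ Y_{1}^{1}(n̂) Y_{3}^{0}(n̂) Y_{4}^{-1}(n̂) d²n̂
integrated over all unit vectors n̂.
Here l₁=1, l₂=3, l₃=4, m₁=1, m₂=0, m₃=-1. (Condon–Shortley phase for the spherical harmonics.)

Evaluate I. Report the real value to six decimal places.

Rules hold: Σm=0, L=8 even, 2≤4≤4.
N = 3·7·9 = 189
Δ = 0!·2!·6!/9! = 1/252
Racah Σ t=0..0: t=0:+1/36 = 1/36
⇒ 3j(1 3 4; 0 0 0)² = 4/63, sgn +1
Racah Σ t=0..0: t=0:+1/72 = 1/72
⇒ 3j(1 3 4; 1 0 -1)² = 5/126, sgn -1
4πI² = N·(3j₀)²·(3jₘ)² = 10/21
I = -1·√(0.47619/4π) = -0.19466390

-0.194664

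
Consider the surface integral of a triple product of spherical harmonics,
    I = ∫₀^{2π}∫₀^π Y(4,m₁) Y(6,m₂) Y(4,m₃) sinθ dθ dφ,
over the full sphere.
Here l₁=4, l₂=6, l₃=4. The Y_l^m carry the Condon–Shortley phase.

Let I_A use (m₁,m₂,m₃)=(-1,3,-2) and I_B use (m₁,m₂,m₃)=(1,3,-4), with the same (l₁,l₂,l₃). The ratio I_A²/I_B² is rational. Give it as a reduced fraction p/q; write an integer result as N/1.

Same 4,6,4: normalisation and zero-m 3j drop out of the ratio.
A: Δ: 6! 2! 6! / 15! → 1/1261260; sum: t=3:−1/51840 t=4:+1/5760 t=5:−1/11520 = 7/103680; 3j²(4 6 4; -1 3 -2) = Δ·Π!·Σ² = 7/858  (sign +1)
B: Δ: 6! 2! 6! / 15! → 1/1261260; sum: t=3:−1/51840 = -1/51840; 3j²(4 6 4; 1 3 -4) = Δ·Π!·Σ² = 8/429  (sign -1)
I_A²/I_B² = (7/858)/(8/429) = 7/16

7/16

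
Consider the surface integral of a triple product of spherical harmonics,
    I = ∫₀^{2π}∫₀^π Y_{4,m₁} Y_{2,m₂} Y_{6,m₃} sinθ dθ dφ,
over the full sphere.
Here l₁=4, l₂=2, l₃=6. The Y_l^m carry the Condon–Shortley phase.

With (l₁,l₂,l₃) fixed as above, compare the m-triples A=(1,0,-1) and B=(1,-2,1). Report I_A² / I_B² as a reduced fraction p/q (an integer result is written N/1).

Same 4,2,6: normalisation and zero-m 3j drop out of the ratio.
A: Δ: 0! 8! 4! / 13! → 1/6435; sum: t=0:+1/2880 = 1/2880; 3j²(4 2 6; 1 0 -1) = Δ·Π!·Σ² = 14/429  (sign -1)
B: Δ: 0! 8! 4! / 13! → 1/6435; sum: t=0:+1/17280 = 1/17280; 3j²(4 2 6; 1 -2 1) = Δ·Π!·Σ² = 7/1287  (sign -1)
I_A²/I_B² = (14/429)/(7/1287) = 6/1

6/1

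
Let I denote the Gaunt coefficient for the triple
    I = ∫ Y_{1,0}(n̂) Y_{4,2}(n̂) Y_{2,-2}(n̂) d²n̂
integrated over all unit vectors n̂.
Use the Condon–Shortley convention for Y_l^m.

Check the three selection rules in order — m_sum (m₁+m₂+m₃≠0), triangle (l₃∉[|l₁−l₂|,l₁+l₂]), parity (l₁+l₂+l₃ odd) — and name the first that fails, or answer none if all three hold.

triangle

Σmᵢ = 0  ✓
l₃∈[|l₁−l₂|,l₁+l₂]=[3,5], have l₃=2  ✗
Σlᵢ = 7 ⇒ odd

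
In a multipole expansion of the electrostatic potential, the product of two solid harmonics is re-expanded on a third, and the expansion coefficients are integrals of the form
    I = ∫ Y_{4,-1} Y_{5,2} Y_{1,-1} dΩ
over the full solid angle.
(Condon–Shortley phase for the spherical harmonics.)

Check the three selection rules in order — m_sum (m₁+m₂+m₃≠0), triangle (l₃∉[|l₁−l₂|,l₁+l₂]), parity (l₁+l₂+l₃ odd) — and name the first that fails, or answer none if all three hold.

none

Σmᵢ = 0  ✓
l₃∈[|l₁−l₂|,l₁+l₂]=[1,9], have l₃=1  ✓
Σlᵢ = 10 ⇒ even  ✓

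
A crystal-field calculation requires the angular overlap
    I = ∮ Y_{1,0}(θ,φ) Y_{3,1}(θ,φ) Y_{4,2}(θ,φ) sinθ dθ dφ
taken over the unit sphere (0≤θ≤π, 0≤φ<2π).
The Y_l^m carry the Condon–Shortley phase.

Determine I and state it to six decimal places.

0.000000

0 + 1 + 2 = 3 ≠ 0: azimuthal integral kills it; I = 0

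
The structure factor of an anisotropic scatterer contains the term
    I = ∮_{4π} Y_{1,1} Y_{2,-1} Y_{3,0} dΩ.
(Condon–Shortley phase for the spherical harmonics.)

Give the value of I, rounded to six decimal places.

m-sum 0 ✓  L=6 even ✓  1≤3≤3 ✓
Π(2lᵢ+1) = 3×5×7 = 105
triangle coeff Δ(1,2,3) = 1/105
Σ_t [0,0]: t=0:+1/4 = 1/4
(3j)²=3/35 [(1 2 3; 0 0 0)], sign=-1
Σ_t [0,0]: t=0:+1/12 = 1/12
(3j)²=1/35 [(1 2 3; 1 -1 0)], sign=-1
⇒ 4πI² = 9/35
I = (+1)√(9/35/(4π)) = 0.14304817

0.143048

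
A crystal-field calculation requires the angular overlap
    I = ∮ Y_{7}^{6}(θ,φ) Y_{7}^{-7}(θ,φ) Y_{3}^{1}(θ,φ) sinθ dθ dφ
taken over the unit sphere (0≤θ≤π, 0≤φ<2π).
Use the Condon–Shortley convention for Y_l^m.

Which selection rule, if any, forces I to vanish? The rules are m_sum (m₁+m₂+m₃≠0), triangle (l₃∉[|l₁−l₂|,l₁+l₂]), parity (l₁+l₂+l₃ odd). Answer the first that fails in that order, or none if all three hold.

parity

Σmᵢ = 0  ✓
l₃∈[|l₁−l₂|,l₁+l₂]=[0,14], have l₃=3  ✓
Σlᵢ = 17 ⇒ odd  ✗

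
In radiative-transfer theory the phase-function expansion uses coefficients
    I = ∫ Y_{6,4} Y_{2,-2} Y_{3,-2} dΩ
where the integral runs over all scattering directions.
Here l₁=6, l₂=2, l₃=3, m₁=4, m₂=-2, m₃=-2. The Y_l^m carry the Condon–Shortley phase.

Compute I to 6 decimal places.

|6−2|≤3≤6+2 violated ⇒ I = 0

0.000000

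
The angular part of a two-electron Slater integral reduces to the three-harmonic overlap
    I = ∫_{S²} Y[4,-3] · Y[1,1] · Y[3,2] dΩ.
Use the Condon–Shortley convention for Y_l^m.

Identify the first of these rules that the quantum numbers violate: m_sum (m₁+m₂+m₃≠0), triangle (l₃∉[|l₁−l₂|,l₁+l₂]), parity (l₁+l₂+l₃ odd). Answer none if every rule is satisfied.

m₁+m₂+m₃ = -3 + 1 + 2 = 0  ✓
triangle: |4−1|=3 ≤ l₃=3 ≤ 4+1=5  ✓
parity: l₁+l₂+l₃ = 8 is even  ✓

none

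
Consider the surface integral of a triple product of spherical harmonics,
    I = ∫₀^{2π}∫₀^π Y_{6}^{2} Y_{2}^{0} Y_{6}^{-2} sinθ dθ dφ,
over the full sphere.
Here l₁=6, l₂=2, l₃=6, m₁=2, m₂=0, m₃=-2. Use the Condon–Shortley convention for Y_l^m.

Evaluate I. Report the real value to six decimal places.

Checks pass: Σm=0; 14 even; l₃=6∈[4,8].
(2·6+1)(2·2+1)(2·6+1) = 845
Δ: 2! 10! 2! / 15! → 1/90090
sum: t=0:+1/69120 t=1:−1/14400 t=2:+1/69120 = -7/172800
3j²(6 2 6; 0 0 0) = Δ·Π!·Σ² = 14/715  (sign -1)
sum: t=0:+1/69120 t=1:−1/30240 t=2:+1/322560 = -1/64512
3j²(6 2 6; 2 0 -2) = Δ·Π!·Σ² = 10/1001  (sign -1)
combine: 4πI² = 845·14/715·10/1001 = 20/121
take √, sign +1: I = 0.11468784

0.114688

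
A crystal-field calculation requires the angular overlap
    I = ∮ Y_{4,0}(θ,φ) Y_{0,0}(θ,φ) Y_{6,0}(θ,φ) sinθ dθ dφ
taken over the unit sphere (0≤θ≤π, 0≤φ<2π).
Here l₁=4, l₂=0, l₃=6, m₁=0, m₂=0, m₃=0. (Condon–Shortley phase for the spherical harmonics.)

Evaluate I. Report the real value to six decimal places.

0.000000

triangle: need 4≤l₃≤4, have 6; I=0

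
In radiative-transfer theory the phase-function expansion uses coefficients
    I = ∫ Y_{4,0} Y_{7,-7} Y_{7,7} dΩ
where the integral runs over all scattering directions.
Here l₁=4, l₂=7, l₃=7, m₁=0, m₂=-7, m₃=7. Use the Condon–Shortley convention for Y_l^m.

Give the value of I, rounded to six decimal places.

m-sum 0 ✓  L=18 even ✓  3≤7≤11 ✓
Π(2lᵢ+1) = 9×15×15 = 2025
triangle coeff Δ(4,7,7) = 1/58198140
Σ_t [0,4]: t=0:+1/17418240 t=1:−1/622080 t=2:+1/230400 t=3:−1/622080 t=4:+1/17418240 = 1/806400
(3j)²=2268/230945 [(4 7 7; 0 0 0)], sign=-1
Σ_t [0,0]: t=0:+1/2090188800 = 1/2090188800
(3j)²=1001/58140 [(4 7 7; 0 -7 7)], sign=+1
⇒ 4πI² = 35721/104329
I = (-1)√(35721/104329/(4π)) = -0.16506475

-0.165065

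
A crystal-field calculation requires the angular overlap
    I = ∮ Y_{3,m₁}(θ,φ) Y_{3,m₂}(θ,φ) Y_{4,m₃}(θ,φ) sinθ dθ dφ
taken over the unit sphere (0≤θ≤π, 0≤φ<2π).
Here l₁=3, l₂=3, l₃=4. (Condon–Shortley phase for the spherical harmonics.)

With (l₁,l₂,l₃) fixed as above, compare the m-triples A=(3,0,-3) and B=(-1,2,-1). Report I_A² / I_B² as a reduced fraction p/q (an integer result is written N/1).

63/32

l's match ⇒ only the (l;m) 3-j factors differ between A and B.
A: triangle coeff Δ(3,3,4) = 1/34650; Σ_t [0,0]: t=0:+1/288 = 1/288; (3j)²=1/22 [(3 3 4; 3 0 -3)], sign=-1
B: triangle coeff Δ(3,3,4) = 1/34650; Σ_t [1,2]: t=1:−1/144 t=2:+1/48 = 1/72; (3j)²=16/693 [(3 3 4; -1 2 -1)], sign=-1
I_A²/I_B² = (1/22)/(16/693) = 63/32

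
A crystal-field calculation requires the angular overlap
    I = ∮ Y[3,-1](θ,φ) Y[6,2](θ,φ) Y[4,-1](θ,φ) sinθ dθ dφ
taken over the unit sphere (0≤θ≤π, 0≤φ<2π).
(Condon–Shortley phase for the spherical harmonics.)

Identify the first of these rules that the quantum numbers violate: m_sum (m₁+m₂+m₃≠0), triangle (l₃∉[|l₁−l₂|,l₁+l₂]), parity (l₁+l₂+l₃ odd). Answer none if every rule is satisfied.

azimuthal sum: -1 + 2 − 1 = 0  ✓
3 ≤ 4 ≤ 9 (triangle on l)  ✓
L = 3 + 6 + 4 = 13 (odd)  ✗

parity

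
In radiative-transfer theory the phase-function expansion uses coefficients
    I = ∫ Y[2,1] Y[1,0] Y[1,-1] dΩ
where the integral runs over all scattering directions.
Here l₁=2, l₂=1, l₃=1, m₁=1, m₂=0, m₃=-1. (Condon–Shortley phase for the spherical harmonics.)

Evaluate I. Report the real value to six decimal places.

Checks pass: Σm=0; 4 even; l₃=1∈[1,3].
(2·2+1)(2·1+1)(2·1+1) = 45
Δ: 2! 2! 0! / 5! → 1/30
sum: t=1:−1/1 = -1/1
3j²(2 1 1; 0 0 0) = Δ·Π!·Σ² = 2/15  (sign +1)
sum: t=1:−1/2 = -1/2
3j²(2 1 1; 1 0 -1) = Δ·Π!·Σ² = 1/10  (sign -1)
combine: 4πI² = 45·2/15·1/10 = 3/5
take √, sign -1: I = -0.21850969

-0.218510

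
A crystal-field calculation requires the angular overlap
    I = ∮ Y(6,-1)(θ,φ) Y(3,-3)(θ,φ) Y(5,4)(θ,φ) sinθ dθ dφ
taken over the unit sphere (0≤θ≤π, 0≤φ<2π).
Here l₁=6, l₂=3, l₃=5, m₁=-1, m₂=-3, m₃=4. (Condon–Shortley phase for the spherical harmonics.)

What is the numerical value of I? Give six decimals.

Checks pass: Σm=0; 14 even; l₃=5∈[3,9].
(2·6+1)(2·3+1)(2·5+1) = 1001
Δ: 4! 8! 2! / 15! → 1/675675
sum: t=1:−1/8640 t=2:+1/2304 t=3:−1/8640 = 7/34560
3j²(6 3 5; 0 0 0) = Δ·Π!·Σ² = 7/429  (sign -1)
sum: t=0:+1/241920 = 1/241920
3j²(6 3 5; -1 -3 4) = Δ·Π!·Σ² = 4/1001  (sign -1)
combine: 4πI² = 1001·7/429·4/1001 = 28/429
take √, sign +1: I = 0.07206849

0.072068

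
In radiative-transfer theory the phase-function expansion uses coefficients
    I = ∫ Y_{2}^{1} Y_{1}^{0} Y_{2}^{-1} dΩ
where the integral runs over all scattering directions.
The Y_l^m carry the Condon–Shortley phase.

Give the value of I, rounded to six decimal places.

L=5 odd ⇒ parity kills the (l;000) factor ⇒ I = 0

0.000000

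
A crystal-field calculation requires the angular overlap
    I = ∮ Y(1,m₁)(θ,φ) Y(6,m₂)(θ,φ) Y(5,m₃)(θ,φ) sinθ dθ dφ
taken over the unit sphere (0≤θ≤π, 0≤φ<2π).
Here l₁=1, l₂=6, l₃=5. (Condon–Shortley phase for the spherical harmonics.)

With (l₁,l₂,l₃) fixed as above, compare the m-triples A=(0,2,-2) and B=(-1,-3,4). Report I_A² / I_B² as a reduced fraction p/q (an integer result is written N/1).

l's match ⇒ only the (l;m) 3-j factors differ between A and B.
A: triangle coeff Δ(1,6,5) = 1/858; Σ_t [1,1]: t=1:−1/30240 = -1/30240; (3j)²=16/429 [(1 6 5; 0 2 -2)], sign=+1
B: triangle coeff Δ(1,6,5) = 1/858; Σ_t [2,2]: t=2:+1/725760 = 1/725760; (3j)²=1/286 [(1 6 5; -1 -3 4)], sign=-1
I_A²/I_B² = (16/429)/(1/286) = 32/3

32/3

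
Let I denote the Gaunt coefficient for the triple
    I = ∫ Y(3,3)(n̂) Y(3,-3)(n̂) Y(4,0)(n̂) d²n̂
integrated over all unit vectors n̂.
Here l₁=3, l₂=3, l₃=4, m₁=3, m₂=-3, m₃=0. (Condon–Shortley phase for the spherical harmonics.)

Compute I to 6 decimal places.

Checks pass: Σm=0; 10 even; l₃=4∈[0,6].
(2·3+1)(2·3+1)(2·4+1) = 441
Δ: 2! 4! 4! / 11! → 1/34650
sum: t=0:+1/72 t=1:−1/16 t=2:+1/72 = -5/144
3j²(3 3 4; 0 0 0) = Δ·Π!·Σ² = 2/77  (sign -1)
sum: t=0:+1/1152 = 1/1152
3j²(3 3 4; 3 -3 0) = Δ·Π!·Σ² = 1/154  (sign +1)
combine: 4πI² = 441·2/77·1/154 = 9/121
take √, sign -1: I = -0.07693494

-0.076935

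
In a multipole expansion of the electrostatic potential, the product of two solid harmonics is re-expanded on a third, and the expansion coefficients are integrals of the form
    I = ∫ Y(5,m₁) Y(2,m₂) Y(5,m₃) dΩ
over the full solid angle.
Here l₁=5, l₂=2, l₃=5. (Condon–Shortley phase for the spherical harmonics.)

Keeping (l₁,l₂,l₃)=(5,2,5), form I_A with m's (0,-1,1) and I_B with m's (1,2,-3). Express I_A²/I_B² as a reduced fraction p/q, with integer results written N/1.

5/112

l's match ⇒ only the (l;m) 3-j factors differ between A and B.
A: triangle coeff Δ(5,2,5) = 1/38610; Σ_t [0,1]: t=0:+1/1440 t=1:−1/1152 = -1/5760; (3j)²=1/858 [(5 2 5; 0 -1 1)], sign=-1
B: triangle coeff Δ(5,2,5) = 1/38610; Σ_t [2,2]: t=2:+1/5760 = 1/5760; (3j)²=56/2145 [(5 2 5; 1 2 -3)], sign=+1
I_A²/I_B² = (1/858)/(56/2145) = 5/112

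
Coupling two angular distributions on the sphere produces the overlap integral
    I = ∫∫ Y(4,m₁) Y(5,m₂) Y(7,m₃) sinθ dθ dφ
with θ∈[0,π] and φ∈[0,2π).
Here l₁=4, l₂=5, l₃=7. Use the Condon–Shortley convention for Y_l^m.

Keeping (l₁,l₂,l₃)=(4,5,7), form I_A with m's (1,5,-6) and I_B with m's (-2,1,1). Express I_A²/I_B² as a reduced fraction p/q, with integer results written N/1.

57915/11774

l's match ⇒ only the (l;m) 3-j factors differ between A and B.
A: triangle coeff Δ(4,5,7) = 1/6126120; Σ_t [2,2]: t=2:+1/9676800 = 1/9676800; (3j)²=27/952 [(4 5 7; 1 5 -6)], sign=-1
B: triangle coeff Δ(4,5,7) = 1/6126120; Σ_t [0,2]: t=0:+1/2073600 t=1:−1/86400 t=2:+1/55296 = 29/4147200; (3j)²=841/145860 [(4 5 7; -2 1 1)], sign=+1
I_A²/I_B² = (27/952)/(841/145860) = 57915/11774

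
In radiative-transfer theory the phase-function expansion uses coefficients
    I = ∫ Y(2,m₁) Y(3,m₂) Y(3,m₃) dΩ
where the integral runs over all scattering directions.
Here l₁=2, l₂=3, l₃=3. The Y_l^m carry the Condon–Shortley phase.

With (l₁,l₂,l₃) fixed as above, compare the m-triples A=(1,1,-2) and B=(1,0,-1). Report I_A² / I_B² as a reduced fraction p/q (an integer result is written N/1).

15/2

Same 2,3,3: normalisation and zero-m 3j drop out of the ratio.
A: Δ: 2! 2! 4! / 9! → 1/3780; sum: t=0:+1/48 t=1:−1/12 = -1/16; 3j²(2 3 3; 1 1 -2) = Δ·Π!·Σ² = 1/28  (sign +1)
B: Δ: 2! 2! 4! / 9! → 1/3780; sum: t=0:+1/12 t=1:−1/8 = -1/24; 3j²(2 3 3; 1 0 -1) = Δ·Π!·Σ² = 1/210  (sign -1)
I_A²/I_B² = (1/28)/(1/210) = 15/2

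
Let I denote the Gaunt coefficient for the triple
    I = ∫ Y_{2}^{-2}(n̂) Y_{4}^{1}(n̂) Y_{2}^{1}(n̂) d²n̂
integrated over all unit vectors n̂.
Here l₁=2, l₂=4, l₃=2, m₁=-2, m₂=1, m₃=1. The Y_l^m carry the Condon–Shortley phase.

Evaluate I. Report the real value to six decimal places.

-0.090112

Rules hold: Σm=0, L=8 even, 2≤2≤6.
N = 5·9·5 = 225
Δ = 4!·0!·4!/9! = 1/630
Racah Σ t=2..2: t=2:+1/16 = 1/16
⇒ 3j(2 4 2; 0 0 0)² = 2/35, sgn +1
Racah Σ t=4..4: t=4:+1/144 = 1/144
⇒ 3j(2 4 2; -2 1 1)² = 1/126, sgn -1
4πI² = N·(3j₀)²·(3jₘ)² = 5/49
I = -1·√(0.102041/4π) = -0.09011188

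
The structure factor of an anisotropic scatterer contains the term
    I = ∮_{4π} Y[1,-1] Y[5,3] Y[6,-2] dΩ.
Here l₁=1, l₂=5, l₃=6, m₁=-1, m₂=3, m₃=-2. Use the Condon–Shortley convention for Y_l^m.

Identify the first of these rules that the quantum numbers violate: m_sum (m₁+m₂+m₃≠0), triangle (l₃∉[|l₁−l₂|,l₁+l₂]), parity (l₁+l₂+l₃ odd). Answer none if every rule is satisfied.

m₁+m₂+m₃ = -1 + 3 − 2 = 0  ✓
triangle: |1−5|=4 ≤ l₃=6 ≤ 1+5=6  ✓
parity: l₁+l₂+l₃ = 12 is even  ✓

none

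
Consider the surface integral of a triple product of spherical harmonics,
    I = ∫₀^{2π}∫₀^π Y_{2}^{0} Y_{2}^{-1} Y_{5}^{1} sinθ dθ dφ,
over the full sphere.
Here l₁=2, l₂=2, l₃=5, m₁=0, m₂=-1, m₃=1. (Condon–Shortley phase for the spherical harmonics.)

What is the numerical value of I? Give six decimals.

triangle: need 0≤l₃≤4, have 5; I=0

0.000000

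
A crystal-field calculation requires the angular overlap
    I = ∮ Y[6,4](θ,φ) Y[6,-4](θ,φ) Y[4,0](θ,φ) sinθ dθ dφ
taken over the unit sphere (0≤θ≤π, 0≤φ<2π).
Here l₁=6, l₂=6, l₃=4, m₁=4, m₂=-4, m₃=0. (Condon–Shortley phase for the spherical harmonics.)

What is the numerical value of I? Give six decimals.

-0.144819

Checks pass: Σm=0; 16 even; l₃=4∈[0,12].
(2·6+1)(2·6+1)(2·4+1) = 1521
Δ: 8! 4! 4! / 17! → 1/15315300
sum: t=2:+1/829440 t=3:−1/25920 t=4:+1/9216 t=5:−1/25920 t=6:+1/829440 = 7/207360
3j²(6 6 4; 0 0 0) = Δ·Π!·Σ² = 28/2431  (sign +1)
sum: t=0:+1/645120 t=1:−1/181440 t=2:+1/829440 = -1/362880
3j²(6 6 4; 4 -4 0) = Δ·Π!·Σ² = 256/17017  (sign -1)
combine: 4πI² = 1521·28/2431·256/17017 = 9216/34969
take √, sign -1: I = -0.14481872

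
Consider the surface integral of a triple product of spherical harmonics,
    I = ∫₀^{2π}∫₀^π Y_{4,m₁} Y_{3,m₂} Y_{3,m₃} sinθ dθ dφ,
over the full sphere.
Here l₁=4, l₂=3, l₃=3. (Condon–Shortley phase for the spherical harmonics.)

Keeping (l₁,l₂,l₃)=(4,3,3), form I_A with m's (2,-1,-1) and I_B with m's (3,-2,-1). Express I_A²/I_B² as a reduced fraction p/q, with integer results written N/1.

20/7

Same 4,3,3: normalisation and zero-m 3j drop out of the ratio.
A: Δ: 4! 4! 2! / 11! → 1/34650; sum: t=0:+1/192 t=1:−1/36 t=2:+1/192 = -5/288; 3j²(4 3 3; 2 -1 -1) = Δ·Π!·Σ² = 20/693  (sign -1)
B: Δ: 4! 4! 2! / 11! → 1/34650; sum: t=0:+1/144 t=1:−1/288 = 1/288; 3j²(4 3 3; 3 -2 -1) = Δ·Π!·Σ² = 1/99  (sign +1)
I_A²/I_B² = (20/693)/(1/99) = 20/7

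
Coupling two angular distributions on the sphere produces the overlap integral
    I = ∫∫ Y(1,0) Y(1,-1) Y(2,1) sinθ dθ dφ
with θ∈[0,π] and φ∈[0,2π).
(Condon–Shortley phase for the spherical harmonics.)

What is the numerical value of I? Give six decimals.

Checks pass: Σm=0; 4 even; l₃=2∈[0,2].
(2·1+1)(2·1+1)(2·2+1) = 45
Δ: 0! 2! 2! / 5! → 1/30
sum: t=0:+1/1 = 1/1
3j²(1 1 2; 0 0 0) = Δ·Π!·Σ² = 2/15  (sign +1)
sum: t=0:+1/2 = 1/2
3j²(1 1 2; 0 -1 1) = Δ·Π!·Σ² = 1/10  (sign -1)
combine: 4πI² = 45·2/15·1/10 = 3/5
take √, sign -1: I = -0.21850969

-0.218510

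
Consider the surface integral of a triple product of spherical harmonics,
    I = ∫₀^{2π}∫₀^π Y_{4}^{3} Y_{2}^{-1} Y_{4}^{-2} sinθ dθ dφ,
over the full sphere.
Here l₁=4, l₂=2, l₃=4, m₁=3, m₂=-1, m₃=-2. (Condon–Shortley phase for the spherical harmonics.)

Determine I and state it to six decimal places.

-0.187702

m-sum 0 ✓  L=10 even ✓  2≤4≤6 ✓
Π(2lᵢ+1) = 9×5×9 = 405
triangle coeff Δ(4,2,4) = 1/13860
Σ_t [0,2]: t=0:+1/192 t=1:−1/36 t=2:+1/192 = -5/288
(3j)²=20/693 [(4 2 4; 0 0 0)], sign=-1
Σ_t [0,1]: t=0:+1/240 t=1:−1/1440 = 1/288
(3j)²=5/132 [(4 2 4; 3 -1 -2)], sign=+1
⇒ 4πI² = 375/847
I = (-1)√(375/847/(4π)) = -0.18770204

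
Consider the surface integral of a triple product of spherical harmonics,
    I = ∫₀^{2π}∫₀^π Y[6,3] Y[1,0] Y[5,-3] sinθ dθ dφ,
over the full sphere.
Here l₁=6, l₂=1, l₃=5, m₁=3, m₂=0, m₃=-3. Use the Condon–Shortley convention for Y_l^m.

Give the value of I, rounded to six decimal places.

-0.212310

Rules hold: Σm=0, L=12 even, 5≤5≤7.
N = 13·3·11 = 429
Δ = 2!·10!·0!/13! = 1/858
Racah Σ t=1..1: t=1:−1/14400 = -1/14400
⇒ 3j(6 1 5; 0 0 0)² = 6/143, sgn +1
Racah Σ t=1..1: t=1:−1/80640 = -1/80640
⇒ 3j(6 1 5; 3 0 -3)² = 9/286, sgn -1
4πI² = N·(3j₀)²·(3jₘ)² = 81/143
I = -1·√(0.566434/4π) = -0.21230956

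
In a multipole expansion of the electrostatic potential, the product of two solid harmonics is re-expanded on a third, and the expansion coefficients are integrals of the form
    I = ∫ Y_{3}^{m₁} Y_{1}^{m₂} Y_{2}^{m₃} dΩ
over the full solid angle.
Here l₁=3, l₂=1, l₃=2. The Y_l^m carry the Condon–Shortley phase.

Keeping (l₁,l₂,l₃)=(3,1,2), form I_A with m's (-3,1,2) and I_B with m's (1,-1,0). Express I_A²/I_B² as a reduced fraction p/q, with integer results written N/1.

5/2

l's match ⇒ only the (l;m) 3-j factors differ between A and B.
A: triangle coeff Δ(3,1,2) = 1/105; Σ_t [2,2]: t=2:+1/48 = 1/48; (3j)²=1/7 [(3 1 2; -3 1 2)], sign=+1
B: triangle coeff Δ(3,1,2) = 1/105; Σ_t [0,0]: t=0:+1/8 = 1/8; (3j)²=2/35 [(3 1 2; 1 -1 0)], sign=+1
I_A²/I_B² = (1/7)/(2/35) = 5/2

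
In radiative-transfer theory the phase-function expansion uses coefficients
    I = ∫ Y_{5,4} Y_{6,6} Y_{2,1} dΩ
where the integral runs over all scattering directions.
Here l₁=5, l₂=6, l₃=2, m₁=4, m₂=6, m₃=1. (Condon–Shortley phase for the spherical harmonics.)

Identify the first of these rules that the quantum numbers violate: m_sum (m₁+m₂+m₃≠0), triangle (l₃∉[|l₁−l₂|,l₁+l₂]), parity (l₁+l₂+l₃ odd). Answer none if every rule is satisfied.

m_sum

m₁+m₂+m₃ = 4 + 6 + 1 = 11  ✗
triangle: |5−6|=1 ≤ l₃=2 ≤ 5+6=11
parity: l₁+l₂+l₃ = 13 is odd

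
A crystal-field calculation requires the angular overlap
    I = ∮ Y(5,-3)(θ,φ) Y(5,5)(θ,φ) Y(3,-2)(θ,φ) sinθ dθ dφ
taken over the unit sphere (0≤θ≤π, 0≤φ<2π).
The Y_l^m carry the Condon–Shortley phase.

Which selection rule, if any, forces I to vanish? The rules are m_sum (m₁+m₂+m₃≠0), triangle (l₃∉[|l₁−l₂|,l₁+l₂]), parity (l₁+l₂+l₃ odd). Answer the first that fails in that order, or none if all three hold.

Σmᵢ = 0  ✓
l₃∈[|l₁−l₂|,l₁+l₂]=[0,10], have l₃=3  ✓
Σlᵢ = 13 ⇒ odd  ✗

parity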